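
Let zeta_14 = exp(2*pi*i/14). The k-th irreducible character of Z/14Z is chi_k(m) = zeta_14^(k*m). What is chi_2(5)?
chi_2(5) = zeta_14^10 = exp(-4*I*pi/7)

chi_2(5) = zeta_14^(2*5) = zeta_14^10. Since zeta_14^14 = 1, this equals zeta_14^10 = exp(2*pi*i*10/14) = exp(-4*I*pi/7).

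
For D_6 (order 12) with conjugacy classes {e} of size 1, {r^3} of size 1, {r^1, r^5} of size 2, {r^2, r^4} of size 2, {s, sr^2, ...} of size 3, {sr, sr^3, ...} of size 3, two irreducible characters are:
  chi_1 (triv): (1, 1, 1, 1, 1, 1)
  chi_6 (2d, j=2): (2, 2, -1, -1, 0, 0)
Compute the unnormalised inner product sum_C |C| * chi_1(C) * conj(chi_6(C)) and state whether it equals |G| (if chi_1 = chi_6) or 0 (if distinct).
Sum = 0; so <chi_1, chi_6> = 0 (distinct irreducibles are orthogonal).

Reasoning: Compute term by term over conjugacy classes (|C| * chi_1(C) * conj(chi_6(C))):
  1*(1)*conj(2) + 1*(1)*conj(2) + 2*(1)*conj(-1) + 2*(1)*conj(-1) + 3*(1)*conj(0) + 3*(1)*conj(0)
  = (2) + (2) + (-2) + (-2) + (0) + (0)
  = 0.
Dividing by |G| = 12 gives 0/12 = 0, matching the row-orthogonality relation <chi_1, chi_6> = [chi_1 = chi_6].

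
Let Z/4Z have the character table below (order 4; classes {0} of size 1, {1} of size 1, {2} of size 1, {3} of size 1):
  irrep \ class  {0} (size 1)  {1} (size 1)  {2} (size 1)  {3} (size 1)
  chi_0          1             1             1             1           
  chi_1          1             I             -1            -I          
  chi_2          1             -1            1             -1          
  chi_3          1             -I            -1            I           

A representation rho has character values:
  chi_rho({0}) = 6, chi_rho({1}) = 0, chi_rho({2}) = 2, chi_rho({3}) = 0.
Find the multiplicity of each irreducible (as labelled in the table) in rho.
Multiplicities: chi_0: 2, chi_1: 1, chi_2: 2, chi_3: 1.

Reasoning: Use <chi_rho, chi> = (1/|G|) sum_C |C| * chi_rho(C) * conj(chi(C)) with |G| = 4 for each irreducible chi in the table:
  <chi_rho, chi_0> = (1/4)[1*(6)*conj(1) + 1*(0)*conj(1) + 1*(2)*conj(1) + 1*(0)*conj(1)]
      = (1/4)[(6) + (0) + (2) + (0)] = 8/4 = 2
  <chi_rho, chi_1> = (1/4)[1*(6)*conj(1) + 1*(0)*conj(I) + 1*(2)*conj(-1) + 1*(0)*conj(-I)]
      = (1/4)[(6) + (0) + (-2) + (0)] = 4/4 = 1
  <chi_rho, chi_2> = (1/4)[1*(6)*conj(1) + 1*(0)*conj(-1) + 1*(2)*conj(1) + 1*(0)*conj(-1)]
      = (1/4)[(6) + (0) + (2) + (0)] = 8/4 = 2
  <chi_rho, chi_3> = (1/4)[1*(6)*conj(1) + 1*(0)*conj(-I) + 1*(2)*conj(-1) + 1*(0)*conj(I)]
      = (1/4)[(6) + (0) + (-2) + (0)] = 4/4 = 1
(Exp terms are combined using exp(i*s)*conj(exp(i*t)) = exp(i*(s-t)), and sums of them are collapsed using the identity that for every m > 1 the m distinct m-th roots of unity sum to 0, e.g. 1 + exp(2*I*pi/3) + exp(-2*I*pi/3) = 0.)
Dimension check: dim(rho) = sum (mult * dim) = 2*1 + 1*1 + 2*1 + 1*1 = 6 = chi_rho(e) = 6.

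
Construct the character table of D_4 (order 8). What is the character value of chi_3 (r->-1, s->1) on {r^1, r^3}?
Conjugacy classes: {e} of size 1, {r^2} of size 1, {r^1, r^3} of size 2, {s, sr^2, ...} of size 2, {sr, sr^3, ...} of size 2.
Character table:
  irrep \ class              {e} (size 1)  {r^2} (size 1)  {r^1, r^3} (size 2)  {s, sr^2, ...} (size 2)  {sr, sr^3, ...} (size 2)
  chi_1 (triv)               1             1               1                    1                        1                       
  chi_2 (sign: r->1, s->-1)  1             1               1                    -1                       -1                      
  chi_3 (r->-1, s->1)        1             1               -1                   1                        -1                      
  chi_4 (r->-1, s->-1)       1             1               -1                   -1                       1                       
  chi_5 (2d, j=1)            2             -2              0                    0                        0                       

Spot check: chi_3 (r->-1, s->1) on {r^1, r^3} = -1.

Justification: D_4 has order 2*4 = 8 with 5 conjugacy classes, hence 5 irreducibles. Sum of squared dims 1 + 1 + 1 + 1 + 4 = 8 = |G|. Linear characters come from the abelianisation; the 2-dimensional irreps have character r^k -> 2*cos(2*pi*j*k/4), reflections -> 0.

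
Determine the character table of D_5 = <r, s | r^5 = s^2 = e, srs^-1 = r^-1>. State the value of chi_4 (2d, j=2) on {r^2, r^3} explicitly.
Conjugacy classes: {e} of size 1, {r^1, r^4} of size 2, {r^2, r^3} of size 2, {s, sr, ..., sr^4} of size 5.
Character table:
  irrep \ class              {e} (size 1)  {r^1, r^4} (size 2)  {r^2, r^3} (size 2)  {s, sr, ..., sr^4} (size 5)
  chi_1 (triv)               1             1                    1                    1                          
  chi_2 (sign: r->1, s->-1)  1             1                    1                    -1                         
  chi_3 (2d, j=1)            2             -1/2 + sqrt(5)/2     -sqrt(5)/2 - 1/2     0                          
  chi_4 (2d, j=2)            2             -sqrt(5)/2 - 1/2     -1/2 + sqrt(5)/2     0                          

Spot check: chi_4 (2d, j=2) on {r^2, r^3} = -1/2 + sqrt(5)/2.

Solution. D_5 has order 2*5 = 10 with 4 conjugacy classes, hence 4 irreducibles. Sum of squared dims 1 + 1 + 4 + 4 = 10 = |G|. Linear characters come from the abelianisation; the 2-dimensional irreps have character r^k -> 2*cos(2*pi*j*k/5), reflections -> 0.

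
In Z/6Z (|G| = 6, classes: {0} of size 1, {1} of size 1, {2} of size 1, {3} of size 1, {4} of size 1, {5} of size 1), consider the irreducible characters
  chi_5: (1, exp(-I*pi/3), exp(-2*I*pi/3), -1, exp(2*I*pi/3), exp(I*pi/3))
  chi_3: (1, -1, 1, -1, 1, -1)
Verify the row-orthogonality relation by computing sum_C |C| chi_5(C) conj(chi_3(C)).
Sum = 0; so <chi_5, chi_3> = 0 (distinct irreducibles are orthogonal).

Details: Compute term by term over conjugacy classes (|C| * chi_5(C) * conj(chi_3(C))):
  1*(1)*conj(1) + 1*(exp(-I*pi/3))*conj(-1) + 1*(exp(-2*I*pi/3))*conj(1) + 1*(-1)*conj(-1) + 1*(exp(2*I*pi/3))*conj(1) + 1*(exp(I*pi/3))*conj(-1)
  = (1) + (-exp(-I*pi/3)) + (exp(-2*I*pi/3)) + (1) + (exp(2*I*pi/3)) + (-exp(I*pi/3))
  = 0.
(Exp terms are combined using exp(i*s)*conj(exp(i*t)) = exp(i*(s-t)), and sums of them are collapsed using the identity that for every m > 1 the m distinct m-th roots of unity sum to 0, e.g. 1 + exp(2*I*pi/3) + exp(-2*I*pi/3) = 0.)
Dividing by |G| = 6 gives 0/6 = 0, matching the row-orthogonality relation <chi_5, chi_3> = [chi_5 = chi_3].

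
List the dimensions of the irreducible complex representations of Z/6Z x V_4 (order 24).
Dimensions: 1, 1, 1, 1, 1, 1, 1, 1, 1, 1, 1, 1, 1, 1, 1, 1, 1, 1, 1, 1, 1, 1, 1, 1

There are 24 irreducibles (= number of conjugacy classes). Their dimensions d_i satisfy sum d_i^2 = |G| = 24: 1 + 1 + 1 + 1 + 1 + 1 + 1 + 1 + 1 + 1 + 1 + 1 + 1 + 1 + 1 + 1 + 1 + 1 + 1 + 1 + 1 + 1 + 1 + 1 = 24. (For the product with Z/6Z: each of the 6 1-dim characters of Z/6Z tensors with each irrep of V_4, giving 6 copies of each V_4-dimension.)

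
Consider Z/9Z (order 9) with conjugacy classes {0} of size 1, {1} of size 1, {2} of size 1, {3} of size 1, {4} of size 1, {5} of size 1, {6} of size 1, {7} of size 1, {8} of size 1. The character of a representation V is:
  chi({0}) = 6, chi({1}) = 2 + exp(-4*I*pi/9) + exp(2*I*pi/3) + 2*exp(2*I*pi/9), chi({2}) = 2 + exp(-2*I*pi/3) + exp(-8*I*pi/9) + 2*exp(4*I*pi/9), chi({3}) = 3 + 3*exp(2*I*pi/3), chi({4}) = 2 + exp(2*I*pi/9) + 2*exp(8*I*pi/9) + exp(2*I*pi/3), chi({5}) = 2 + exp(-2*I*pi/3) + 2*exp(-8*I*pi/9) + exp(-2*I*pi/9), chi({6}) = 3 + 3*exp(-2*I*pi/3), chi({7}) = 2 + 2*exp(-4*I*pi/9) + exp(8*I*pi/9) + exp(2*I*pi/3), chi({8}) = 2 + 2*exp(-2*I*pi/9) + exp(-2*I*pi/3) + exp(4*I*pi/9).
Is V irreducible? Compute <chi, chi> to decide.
Not irreducible (reducible): <chi, chi> = 10 > 1.

Derivation: <chi, chi> = (1/|G|) sum_C |C| * |chi(C)|^2 = (1/9)[1*|6|^2 + 1*|2 + exp(-4*I*pi/9) + exp(2*I*pi/3) + 2*exp(2*I*pi/9)|^2 + 1*|2 + exp(-2*I*pi/3) + exp(-8*I*pi/9) + 2*exp(4*I*pi/9)|^2 + 1*|3 + 3*exp(2*I*pi/3)|^2 + 1*|2 + exp(2*I*pi/9) + 2*exp(8*I*pi/9) + exp(2*I*pi/3)|^2 + 1*|2 + exp(-2*I*pi/3) + 2*exp(-8*I*pi/9) + exp(-2*I*pi/9)|^2 + 1*|3 + 3*exp(-2*I*pi/3)|^2 + 1*|2 + 2*exp(-4*I*pi/9) + exp(8*I*pi/9) + exp(2*I*pi/3)|^2 + 1*|2 + 2*exp(-2*I*pi/9) + exp(-2*I*pi/3) + exp(4*I*pi/9)|^2]
  = (1/9)[(36) + (10 + 4*exp(-4*I*pi/9) + 4*exp(-2*I*pi/3) + 4*exp(-2*I*pi/9) + exp(-8*I*pi/9) + exp(8*I*pi/9) + 4*exp(2*I*pi/9) + 4*exp(2*I*pi/3) + 4*exp(4*I*pi/9)) + (10 + 4*exp(-4*I*pi/9) + 4*exp(-2*I*pi/3) + 4*exp(-8*I*pi/9) + exp(-2*I*pi/9) + exp(2*I*pi/9) + 4*exp(8*I*pi/9) + 4*exp(2*I*pi/3) + 4*exp(4*I*pi/9)) + (9) + (10 + 4*exp(-2*I*pi/3) + 4*exp(-2*I*pi/9) + 4*exp(-8*I*pi/9) + exp(-4*I*pi/9) + exp(4*I*pi/9) + 4*exp(8*I*pi/9) + 4*exp(2*I*pi/9) + 4*exp(2*I*pi/3)) + (10 + 4*exp(-2*I*pi/3) + 4*exp(-2*I*pi/9) + 4*exp(-8*I*pi/9) + exp(-4*I*pi/9) + exp(4*I*pi/9) + 4*exp(8*I*pi/9) + 4*exp(2*I*pi/9) + 4*exp(2*I*pi/3)) + (9) + (10 + 4*exp(-4*I*pi/9) + 4*exp(-2*I*pi/3) + 4*exp(-8*I*pi/9) + exp(-2*I*pi/9) + exp(2*I*pi/9) + 4*exp(8*I*pi/9) + 4*exp(2*I*pi/3) + 4*exp(4*I*pi/9)) + (10 + 4*exp(-4*I*pi/9) + 4*exp(-2*I*pi/3) + 4*exp(-2*I*pi/9) + exp(-8*I*pi/9) + exp(8*I*pi/9) + 4*exp(2*I*pi/9) + 4*exp(2*I*pi/3) + 4*exp(4*I*pi/9))] = 90/9 = 10.
(Exp terms are combined using exp(i*s)*conj(exp(i*t)) = exp(i*(s-t)), and sums of them are collapsed using the identity that for every m > 1 the m distinct m-th roots of unity sum to 0, e.g. 1 + exp(2*I*pi/3) + exp(-2*I*pi/3) = 0.)
A character is irreducible iff <chi, chi> = 1, so this representation is reducible.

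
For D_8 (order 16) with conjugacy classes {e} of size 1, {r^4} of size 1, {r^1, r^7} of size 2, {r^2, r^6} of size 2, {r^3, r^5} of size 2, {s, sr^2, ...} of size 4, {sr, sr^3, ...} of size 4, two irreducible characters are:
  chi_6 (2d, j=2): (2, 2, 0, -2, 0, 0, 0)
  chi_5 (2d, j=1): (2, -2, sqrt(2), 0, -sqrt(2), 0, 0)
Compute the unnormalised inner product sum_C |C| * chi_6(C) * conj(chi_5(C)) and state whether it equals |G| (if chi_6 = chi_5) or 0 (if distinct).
Sum = 0; so <chi_6, chi_5> = 0 (distinct irreducibles are orthogonal).

Justification: Compute term by term over conjugacy classes (|C| * chi_6(C) * conj(chi_5(C))):
  1*(2)*conj(2) + 1*(2)*conj(-2) + 2*(0)*conj(sqrt(2)) + 2*(-2)*conj(0) + 2*(0)*conj(-sqrt(2)) + 4*(0)*conj(0) + 4*(0)*conj(0)
  = (4) + (-4) + (0) + (0) + (0) + (0) + (0)
  = 0.
Dividing by |G| = 16 gives 0/16 = 0, matching the row-orthogonality relation <chi_6, chi_5> = [chi_6 = chi_5].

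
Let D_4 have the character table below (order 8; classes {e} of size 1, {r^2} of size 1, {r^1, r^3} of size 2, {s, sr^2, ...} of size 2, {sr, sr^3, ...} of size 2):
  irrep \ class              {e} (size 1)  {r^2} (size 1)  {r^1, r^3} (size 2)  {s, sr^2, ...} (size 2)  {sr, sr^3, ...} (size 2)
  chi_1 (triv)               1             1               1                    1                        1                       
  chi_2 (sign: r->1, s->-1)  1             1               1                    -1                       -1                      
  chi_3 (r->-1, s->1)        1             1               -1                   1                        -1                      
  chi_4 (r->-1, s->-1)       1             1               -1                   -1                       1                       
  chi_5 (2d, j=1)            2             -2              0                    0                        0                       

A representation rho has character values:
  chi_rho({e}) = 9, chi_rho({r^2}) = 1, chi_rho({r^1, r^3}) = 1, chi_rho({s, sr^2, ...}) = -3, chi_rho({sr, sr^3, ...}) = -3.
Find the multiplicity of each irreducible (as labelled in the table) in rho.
Multiplicities: chi_1: 0, chi_2: 3, chi_3: 1, chi_4: 1, chi_5: 2.

Argument: Use <chi_rho, chi> = (1/|G|) sum_C |C| * chi_rho(C) * conj(chi(C)) with |G| = 8 for each irreducible chi in the table:
  <chi_rho, chi_1> = (1/8)[1*(9)*conj(1) + 1*(1)*conj(1) + 2*(1)*conj(1) + 2*(-3)*conj(1) + 2*(-3)*conj(1)]
      = (1/8)[(9) + (1) + (2) + (-6) + (-6)] = 0/8 = 0
  <chi_rho, chi_2> = (1/8)[1*(9)*conj(1) + 1*(1)*conj(1) + 2*(1)*conj(1) + 2*(-3)*conj(-1) + 2*(-3)*conj(-1)]
      = (1/8)[(9) + (1) + (2) + (6) + (6)] = 24/8 = 3
  <chi_rho, chi_3> = (1/8)[1*(9)*conj(1) + 1*(1)*conj(1) + 2*(1)*conj(-1) + 2*(-3)*conj(1) + 2*(-3)*conj(-1)]
      = (1/8)[(9) + (1) + (-2) + (-6) + (6)] = 8/8 = 1
  <chi_rho, chi_4> = (1/8)[1*(9)*conj(1) + 1*(1)*conj(1) + 2*(1)*conj(-1) + 2*(-3)*conj(-1) + 2*(-3)*conj(1)]
      = (1/8)[(9) + (1) + (-2) + (6) + (-6)] = 8/8 = 1
  <chi_rho, chi_5> = (1/8)[1*(9)*conj(2) + 1*(1)*conj(-2) + 2*(1)*conj(0) + 2*(-3)*conj(0) + 2*(-3)*conj(0)]
      = (1/8)[(18) + (-2) + (0) + (0) + (0)] = 16/8 = 2
Dimension check: dim(rho) = sum (mult * dim) = 0*1 + 3*1 + 1*1 + 1*1 + 2*2 = 9 = chi_rho(e) = 9.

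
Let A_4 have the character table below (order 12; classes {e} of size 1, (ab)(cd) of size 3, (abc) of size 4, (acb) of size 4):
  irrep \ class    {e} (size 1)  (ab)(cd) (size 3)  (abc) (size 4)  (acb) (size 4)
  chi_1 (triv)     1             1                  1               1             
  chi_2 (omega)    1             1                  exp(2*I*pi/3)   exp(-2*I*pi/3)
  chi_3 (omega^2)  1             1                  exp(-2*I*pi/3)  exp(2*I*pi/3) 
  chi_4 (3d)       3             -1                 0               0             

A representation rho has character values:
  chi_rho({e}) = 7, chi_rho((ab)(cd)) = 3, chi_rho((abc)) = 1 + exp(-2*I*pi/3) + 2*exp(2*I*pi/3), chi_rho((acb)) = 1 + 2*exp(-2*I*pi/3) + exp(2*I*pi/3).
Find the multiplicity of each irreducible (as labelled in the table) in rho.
Multiplicities: chi_1: 1, chi_2: 2, chi_3: 1, chi_4: 1.

Argument: Use <chi_rho, chi> = (1/|G|) sum_C |C| * chi_rho(C) * conj(chi(C)) with |G| = 12 for each irreducible chi in the table:
  <chi_rho, chi_1> = (1/12)[1*(7)*conj(1) + 3*(3)*conj(1) + 4*(1 + exp(-2*I*pi/3) + 2*exp(2*I*pi/3))*conj(1) + 4*(1 + 2*exp(-2*I*pi/3) + exp(2*I*pi/3))*conj(1)]
      = (1/12)[(7) + (9) + (4 + 4*exp(-2*I*pi/3) + 8*exp(2*I*pi/3)) + (4 + 8*exp(-2*I*pi/3) + 4*exp(2*I*pi/3))] = 12/12 = 1
  <chi_rho, chi_2> = (1/12)[1*(7)*conj(1) + 3*(3)*conj(1) + 4*(1 + exp(-2*I*pi/3) + 2*exp(2*I*pi/3))*conj(exp(2*I*pi/3)) + 4*(1 + 2*exp(-2*I*pi/3) + exp(2*I*pi/3))*conj(exp(-2*I*pi/3))]
      = (1/12)[(7) + (9) + (4) + (4)] = 24/12 = 2
  <chi_rho, chi_3> = (1/12)[1*(7)*conj(1) + 3*(3)*conj(1) + 4*(1 + exp(-2*I*pi/3) + 2*exp(2*I*pi/3))*conj(exp(-2*I*pi/3)) + 4*(1 + 2*exp(-2*I*pi/3) + exp(2*I*pi/3))*conj(exp(2*I*pi/3))]
      = (1/12)[(7) + (9) + (4 + 8*exp(-2*I*pi/3) + 4*exp(2*I*pi/3)) + (4 + 4*exp(-2*I*pi/3) + 8*exp(2*I*pi/3))] = 12/12 = 1
  <chi_rho, chi_4> = (1/12)[1*(7)*conj(3) + 3*(3)*conj(-1) + 4*(1 + exp(-2*I*pi/3) + 2*exp(2*I*pi/3))*conj(0) + 4*(1 + 2*exp(-2*I*pi/3) + exp(2*I*pi/3))*conj(0)]
      = (1/12)[(21) + (-9) + (0) + (0)] = 12/12 = 1
(Exp terms are combined using exp(i*s)*conj(exp(i*t)) = exp(i*(s-t)), and sums of them are collapsed using the identity that for every m > 1 the m distinct m-th roots of unity sum to 0, e.g. 1 + exp(2*I*pi/3) + exp(-2*I*pi/3) = 0.)
Dimension check: dim(rho) = sum (mult * dim) = 1*1 + 2*1 + 1*1 + 1*3 = 7 = chi_rho(e) = 7.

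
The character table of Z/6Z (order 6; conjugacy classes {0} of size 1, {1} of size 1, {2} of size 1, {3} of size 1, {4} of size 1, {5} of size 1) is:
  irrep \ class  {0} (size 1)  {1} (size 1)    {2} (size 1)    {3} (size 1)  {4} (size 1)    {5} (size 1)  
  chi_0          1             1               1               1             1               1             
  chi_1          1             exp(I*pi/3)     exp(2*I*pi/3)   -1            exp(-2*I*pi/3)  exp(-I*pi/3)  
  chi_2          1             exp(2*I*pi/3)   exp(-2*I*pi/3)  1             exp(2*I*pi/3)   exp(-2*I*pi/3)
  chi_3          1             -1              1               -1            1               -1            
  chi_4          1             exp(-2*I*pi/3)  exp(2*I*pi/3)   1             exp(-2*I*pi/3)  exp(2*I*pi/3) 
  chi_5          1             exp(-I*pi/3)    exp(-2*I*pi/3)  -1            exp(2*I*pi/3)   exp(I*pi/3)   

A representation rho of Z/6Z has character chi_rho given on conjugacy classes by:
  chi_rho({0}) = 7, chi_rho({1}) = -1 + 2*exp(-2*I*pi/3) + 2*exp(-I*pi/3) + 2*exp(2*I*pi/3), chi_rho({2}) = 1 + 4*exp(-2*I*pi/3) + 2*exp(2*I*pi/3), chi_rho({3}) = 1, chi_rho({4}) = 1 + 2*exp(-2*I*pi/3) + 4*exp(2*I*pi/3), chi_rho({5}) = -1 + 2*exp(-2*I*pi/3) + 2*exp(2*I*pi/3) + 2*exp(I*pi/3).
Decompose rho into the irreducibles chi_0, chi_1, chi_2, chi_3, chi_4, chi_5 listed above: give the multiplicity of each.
Multiplicities: chi_0: 0, chi_1: 0, chi_2: 2, chi_3: 1, chi_4: 2, chi_5: 2.

Explanation: Use <chi_rho, chi> = (1/|G|) sum_C |C| * chi_rho(C) * conj(chi(C)) with |G| = 6 for each irreducible chi in the table:
  <chi_rho, chi_0> = (1/6)[1*(7)*conj(1) + 1*(-1 + 2*exp(-2*I*pi/3) + 2*exp(-I*pi/3) + 2*exp(2*I*pi/3))*conj(1) + 1*(1 + 4*exp(-2*I*pi/3) + 2*exp(2*I*pi/3))*conj(1) + 1*(1)*conj(1) + 1*(1 + 2*exp(-2*I*pi/3) + 4*exp(2*I*pi/3))*conj(1) + 1*(-1 + 2*exp(-2*I*pi/3) + 2*exp(2*I*pi/3) + 2*exp(I*pi/3))*conj(1)]
      = (1/6)[(7) + (-1 + 2*exp(-2*I*pi/3) + 2*exp(-I*pi/3) + 2*exp(2*I*pi/3)) + (1 + 4*exp(-2*I*pi/3) + 2*exp(2*I*pi/3)) + (1) + (1 + 2*exp(-2*I*pi/3) + 4*exp(2*I*pi/3)) + (-1 + 2*exp(-2*I*pi/3) + 2*exp(2*I*pi/3) + 2*exp(I*pi/3))] = 0/6 = 0
  <chi_rho, chi_1> = (1/6)[1*(7)*conj(1) + 1*(-1 + 2*exp(-2*I*pi/3) + 2*exp(-I*pi/3) + 2*exp(2*I*pi/3))*conj(exp(I*pi/3)) + 1*(1 + 4*exp(-2*I*pi/3) + 2*exp(2*I*pi/3))*conj(exp(2*I*pi/3)) + 1*(1)*conj(-1) + 1*(1 + 2*exp(-2*I*pi/3) + 4*exp(2*I*pi/3))*conj(exp(-2*I*pi/3)) + 1*(-1 + 2*exp(-2*I*pi/3) + 2*exp(2*I*pi/3) + 2*exp(I*pi/3))*conj(exp(-I*pi/3))]
      = (1/6)[(7) + (-2 + 2*exp(-2*I*pi/3) - exp(-I*pi/3) + 2*exp(I*pi/3)) + (2 + exp(-2*I*pi/3) + 4*exp(2*I*pi/3)) + (-1) + (2 + 4*exp(-2*I*pi/3) + exp(2*I*pi/3)) + (-2 + 2*exp(-I*pi/3) - exp(I*pi/3) + 2*exp(2*I*pi/3))] = 0/6 = 0
  <chi_rho, chi_2> = (1/6)[1*(7)*conj(1) + 1*(-1 + 2*exp(-2*I*pi/3) + 2*exp(-I*pi/3) + 2*exp(2*I*pi/3))*conj(exp(2*I*pi/3)) + 1*(1 + 4*exp(-2*I*pi/3) + 2*exp(2*I*pi/3))*conj(exp(-2*I*pi/3)) + 1*(1)*conj(1) + 1*(1 + 2*exp(-2*I*pi/3) + 4*exp(2*I*pi/3))*conj(exp(2*I*pi/3)) + 1*(-1 + 2*exp(-2*I*pi/3) + 2*exp(2*I*pi/3) + 2*exp(I*pi/3))*conj(exp(-2*I*pi/3))]
      = (1/6)[(7) + (-exp(-2*I*pi/3) + 2*exp(2*I*pi/3)) + (4 + 2*exp(-2*I*pi/3) + exp(2*I*pi/3)) + (1) + (4 + exp(-2*I*pi/3) + 2*exp(2*I*pi/3)) + (2*exp(-2*I*pi/3) - exp(2*I*pi/3))] = 12/6 = 2
  <chi_rho, chi_3> = (1/6)[1*(7)*conj(1) + 1*(-1 + 2*exp(-2*I*pi/3) + 2*exp(-I*pi/3) + 2*exp(2*I*pi/3))*conj(-1) + 1*(1 + 4*exp(-2*I*pi/3) + 2*exp(2*I*pi/3))*conj(1) + 1*(1)*conj(-1) + 1*(1 + 2*exp(-2*I*pi/3) + 4*exp(2*I*pi/3))*conj(1) + 1*(-1 + 2*exp(-2*I*pi/3) + 2*exp(2*I*pi/3) + 2*exp(I*pi/3))*conj(-1)]
      = (1/6)[(7) + (1 - 2*exp(2*I*pi/3) - 2*exp(-I*pi/3) - 2*exp(-2*I*pi/3)) + (1 + 4*exp(-2*I*pi/3) + 2*exp(2*I*pi/3)) + (-1) + (1 + 2*exp(-2*I*pi/3) + 4*exp(2*I*pi/3)) + (1 - 2*exp(I*pi/3) - 2*exp(2*I*pi/3) - 2*exp(-2*I*pi/3))] = 6/6 = 1
  <chi_rho, chi_4> = (1/6)[1*(7)*conj(1) + 1*(-1 + 2*exp(-2*I*pi/3) + 2*exp(-I*pi/3) + 2*exp(2*I*pi/3))*conj(exp(-2*I*pi/3)) + 1*(1 + 4*exp(-2*I*pi/3) + 2*exp(2*I*pi/3))*conj(exp(2*I*pi/3)) + 1*(1)*conj(1) + 1*(1 + 2*exp(-2*I*pi/3) + 4*exp(2*I*pi/3))*conj(exp(-2*I*pi/3)) + 1*(-1 + 2*exp(-2*I*pi/3) + 2*exp(2*I*pi/3) + 2*exp(I*pi/3))*conj(exp(2*I*pi/3))]
      = (1/6)[(7) + (2 + 2*exp(-2*I*pi/3) - exp(2*I*pi/3) + 2*exp(I*pi/3)) + (2 + exp(-2*I*pi/3) + 4*exp(2*I*pi/3)) + (1) + (2 + 4*exp(-2*I*pi/3) + exp(2*I*pi/3)) + (2 + 2*exp(-I*pi/3) - exp(-2*I*pi/3) + 2*exp(2*I*pi/3))] = 12/6 = 2
  <chi_rho, chi_5> = (1/6)[1*(7)*conj(1) + 1*(-1 + 2*exp(-2*I*pi/3) + 2*exp(-I*pi/3) + 2*exp(2*I*pi/3))*conj(exp(-I*pi/3)) + 1*(1 + 4*exp(-2*I*pi/3) + 2*exp(2*I*pi/3))*conj(exp(-2*I*pi/3)) + 1*(1)*conj(-1) + 1*(1 + 2*exp(-2*I*pi/3) + 4*exp(2*I*pi/3))*conj(exp(2*I*pi/3)) + 1*(-1 + 2*exp(-2*I*pi/3) + 2*exp(2*I*pi/3) + 2*exp(I*pi/3))*conj(exp(I*pi/3))]
      = (1/6)[(7) + (2*exp(-I*pi/3) - exp(I*pi/3)) + (4 + 2*exp(-2*I*pi/3) + exp(2*I*pi/3)) + (-1) + (4 + exp(-2*I*pi/3) + 2*exp(2*I*pi/3)) + (-exp(-I*pi/3) + 2*exp(I*pi/3))] = 12/6 = 2
(Exp terms are combined using exp(i*s)*conj(exp(i*t)) = exp(i*(s-t)), and sums of them are collapsed using the identity that for every m > 1 the m distinct m-th roots of unity sum to 0, e.g. 1 + exp(2*I*pi/3) + exp(-2*I*pi/3) = 0.)
Dimension check: dim(rho) = sum (mult * dim) = 0*1 + 0*1 + 2*1 + 1*1 + 2*1 + 2*1 = 7 = chi_rho(e) = 7.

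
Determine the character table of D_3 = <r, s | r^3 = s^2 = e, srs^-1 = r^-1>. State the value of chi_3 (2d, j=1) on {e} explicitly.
Conjugacy classes: {e} of size 1, {r^1, r^2} of size 2, {s, sr, ..., sr^2} of size 3.
Character table:
  irrep \ class              {e} (size 1)  {r^1, r^2} (size 2)  {s, sr, ..., sr^2} (size 3)
  chi_1 (triv)               1             1                    1                          
  chi_2 (sign: r->1, s->-1)  1             1                    -1                         
  chi_3 (2d, j=1)            2             -1                   0                          

Spot check: chi_3 (2d, j=1) on {e} = 2.

Derivation: D_3 has order 2*3 = 6 with 3 conjugacy classes, hence 3 irreducibles. Sum of squared dims 1 + 1 + 4 = 6 = |G|. Linear characters come from the abelianisation; the 2-dimensional irreps have character r^k -> 2*cos(2*pi*j*k/3), reflections -> 0.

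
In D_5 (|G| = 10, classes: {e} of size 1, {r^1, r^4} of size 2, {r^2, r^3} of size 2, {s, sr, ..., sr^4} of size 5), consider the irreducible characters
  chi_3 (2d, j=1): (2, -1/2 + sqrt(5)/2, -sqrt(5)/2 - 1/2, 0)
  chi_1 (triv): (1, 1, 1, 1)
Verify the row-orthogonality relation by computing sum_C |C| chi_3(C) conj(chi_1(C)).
Sum = 0; so <chi_3, chi_1> = 0 (distinct irreducibles are orthogonal).

Details: Compute term by term over conjugacy classes (|C| * chi_3(C) * conj(chi_1(C))):
  1*(2)*conj(1) + 2*(-1/2 + sqrt(5)/2)*conj(1) + 2*(-sqrt(5)/2 - 1/2)*conj(1) + 5*(0)*conj(1)
  = (2) + (-1 + sqrt(5)) + (-sqrt(5) - 1) + (0)
  = 0.
Dividing by |G| = 10 gives 0/10 = 0, matching the row-orthogonality relation <chi_3, chi_1> = [chi_3 = chi_1].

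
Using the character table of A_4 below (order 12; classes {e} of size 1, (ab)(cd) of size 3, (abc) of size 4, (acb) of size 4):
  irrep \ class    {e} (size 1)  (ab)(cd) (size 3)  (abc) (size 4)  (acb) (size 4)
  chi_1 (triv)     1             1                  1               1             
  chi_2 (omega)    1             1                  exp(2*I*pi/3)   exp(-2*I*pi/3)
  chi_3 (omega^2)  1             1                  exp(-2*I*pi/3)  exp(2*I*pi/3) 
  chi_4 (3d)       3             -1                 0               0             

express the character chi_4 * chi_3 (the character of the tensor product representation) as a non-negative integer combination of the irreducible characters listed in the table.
chi_4 tensor chi_3 = chi_4 (all other irreducibles have multiplicity 0).

Solution. The character of a tensor product is the pointwise product (chi_4 * chi_3)(C) = chi_4(C) * chi_3(C):
  {e}: (3)*(1), (ab)(cd): (-1)*(1), (abc): (0)*(exp(-2*I*pi/3)), (acb): (0)*(exp(2*I*pi/3))
so (chi_4 * chi_3) takes values
  {e} -> 3, (ab)(cd) -> -1, (abc) -> 0, (acb) -> 0.
Now take the inner product of this character with each irreducible chi from the table, <chi_4*chi_3, chi> = (1/12) sum_C |C| (chi_4*chi_3)(C) conj(chi(C)):
  <chi_4*chi_3, chi_1> = (1/12)[1*(3)*conj(1) + 3*(-1)*conj(1) + 4*(0)*conj(1) + 4*(0)*conj(1)]
      = (1/12)[(3) + (-3) + (0) + (0)] = 0/12 = 0
  <chi_4*chi_3, chi_2> = (1/12)[1*(3)*conj(1) + 3*(-1)*conj(1) + 4*(0)*conj(exp(2*I*pi/3)) + 4*(0)*conj(exp(-2*I*pi/3))]
      = (1/12)[(3) + (-3) + (0) + (0)] = 0/12 = 0
  <chi_4*chi_3, chi_3> = (1/12)[1*(3)*conj(1) + 3*(-1)*conj(1) + 4*(0)*conj(exp(-2*I*pi/3)) + 4*(0)*conj(exp(2*I*pi/3))]
      = (1/12)[(3) + (-3) + (0) + (0)] = 0/12 = 0
  <chi_4*chi_3, chi_4> = (1/12)[1*(3)*conj(3) + 3*(-1)*conj(-1) + 4*(0)*conj(0) + 4*(0)*conj(0)]
      = (1/12)[(9) + (3) + (0) + (0)] = 12/12 = 1
(Exp terms are combined using exp(i*s)*conj(exp(i*t)) = exp(i*(s-t)), and sums of them are collapsed using the identity that for every m > 1 the m distinct m-th roots of unity sum to 0, e.g. 1 + exp(2*I*pi/3) + exp(-2*I*pi/3) = 0.)
Hence the multiplicities are chi_4: 1. Dimension check: dim(chi_4)*dim(chi_3) = 3*1 = 3 and sum (mult * dim) = 1*3 = 3.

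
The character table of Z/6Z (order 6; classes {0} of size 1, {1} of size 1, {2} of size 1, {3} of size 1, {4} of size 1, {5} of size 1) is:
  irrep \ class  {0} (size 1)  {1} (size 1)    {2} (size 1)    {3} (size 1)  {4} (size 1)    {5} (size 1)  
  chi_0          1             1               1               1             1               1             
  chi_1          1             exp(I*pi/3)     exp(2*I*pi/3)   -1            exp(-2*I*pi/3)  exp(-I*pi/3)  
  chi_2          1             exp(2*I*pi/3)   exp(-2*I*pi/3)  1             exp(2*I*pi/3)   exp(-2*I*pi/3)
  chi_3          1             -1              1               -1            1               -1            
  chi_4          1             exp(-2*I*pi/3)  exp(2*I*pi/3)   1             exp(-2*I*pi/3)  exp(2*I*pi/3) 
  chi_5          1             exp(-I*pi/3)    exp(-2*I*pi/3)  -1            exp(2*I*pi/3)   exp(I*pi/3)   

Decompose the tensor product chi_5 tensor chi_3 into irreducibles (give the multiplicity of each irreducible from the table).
chi_5 tensor chi_3 = chi_2 (all other irreducibles have multiplicity 0).

Justification: The character of a tensor product is the pointwise product (chi_5 * chi_3)(C) = chi_5(C) * chi_3(C):
  {0}: (1)*(1), {1}: (exp(-I*pi/3))*(-1), {2}: (exp(-2*I*pi/3))*(1), {3}: (-1)*(-1), {4}: (exp(2*I*pi/3))*(1), {5}: (exp(I*pi/3))*(-1)
so (chi_5 * chi_3) takes values
  {0} -> 1, {1} -> -exp(-I*pi/3), {2} -> exp(-2*I*pi/3), {3} -> 1, {4} -> exp(2*I*pi/3), {5} -> -exp(I*pi/3).
Now take the inner product of this character with each irreducible chi from the table, <chi_5*chi_3, chi> = (1/6) sum_C |C| (chi_5*chi_3)(C) conj(chi(C)):
  <chi_5*chi_3, chi_0> = (1/6)[1*(1)*conj(1) + 1*(-exp(-I*pi/3))*conj(1) + 1*(exp(-2*I*pi/3))*conj(1) + 1*(1)*conj(1) + 1*(exp(2*I*pi/3))*conj(1) + 1*(-exp(I*pi/3))*conj(1)]
      = (1/6)[(1) + (-exp(-I*pi/3)) + (exp(-2*I*pi/3)) + (1) + (exp(2*I*pi/3)) + (-exp(I*pi/3))] = 0/6 = 0
  <chi_5*chi_3, chi_1> = (1/6)[1*(1)*conj(1) + 1*(-exp(-I*pi/3))*conj(exp(I*pi/3)) + 1*(exp(-2*I*pi/3))*conj(exp(2*I*pi/3)) + 1*(1)*conj(-1) + 1*(exp(2*I*pi/3))*conj(exp(-2*I*pi/3)) + 1*(-exp(I*pi/3))*conj(exp(-I*pi/3))]
      = (1/6)[(1) + (-exp(-2*I*pi/3)) + (exp(2*I*pi/3)) + (-1) + (exp(-2*I*pi/3)) + (-exp(2*I*pi/3))] = 0/6 = 0
  <chi_5*chi_3, chi_2> = (1/6)[1*(1)*conj(1) + 1*(-exp(-I*pi/3))*conj(exp(2*I*pi/3)) + 1*(exp(-2*I*pi/3))*conj(exp(-2*I*pi/3)) + 1*(1)*conj(1) + 1*(exp(2*I*pi/3))*conj(exp(2*I*pi/3)) + 1*(-exp(I*pi/3))*conj(exp(-2*I*pi/3))]
      = (1/6)[(1) + (1) + (1) + (1) + (1) + (1)] = 6/6 = 1
  <chi_5*chi_3, chi_3> = (1/6)[1*(1)*conj(1) + 1*(-exp(-I*pi/3))*conj(-1) + 1*(exp(-2*I*pi/3))*conj(1) + 1*(1)*conj(-1) + 1*(exp(2*I*pi/3))*conj(1) + 1*(-exp(I*pi/3))*conj(-1)]
      = (1/6)[(1) + (exp(-I*pi/3)) + (exp(-2*I*pi/3)) + (-1) + (exp(2*I*pi/3)) + (exp(I*pi/3))] = 0/6 = 0
  <chi_5*chi_3, chi_4> = (1/6)[1*(1)*conj(1) + 1*(-exp(-I*pi/3))*conj(exp(-2*I*pi/3)) + 1*(exp(-2*I*pi/3))*conj(exp(2*I*pi/3)) + 1*(1)*conj(1) + 1*(exp(2*I*pi/3))*conj(exp(-2*I*pi/3)) + 1*(-exp(I*pi/3))*conj(exp(2*I*pi/3))]
      = (1/6)[(1) + (-exp(I*pi/3)) + (exp(2*I*pi/3)) + (1) + (exp(-2*I*pi/3)) + (-exp(-I*pi/3))] = 0/6 = 0
  <chi_5*chi_3, chi_5> = (1/6)[1*(1)*conj(1) + 1*(-exp(-I*pi/3))*conj(exp(-I*pi/3)) + 1*(exp(-2*I*pi/3))*conj(exp(-2*I*pi/3)) + 1*(1)*conj(-1) + 1*(exp(2*I*pi/3))*conj(exp(2*I*pi/3)) + 1*(-exp(I*pi/3))*conj(exp(I*pi/3))]
      = (1/6)[(1) + (-1) + (1) + (-1) + (1) + (-1)] = 0/6 = 0
(Exp terms are combined using exp(i*s)*conj(exp(i*t)) = exp(i*(s-t)), and sums of them are collapsed using the identity that for every m > 1 the m distinct m-th roots of unity sum to 0, e.g. 1 + exp(2*I*pi/3) + exp(-2*I*pi/3) = 0.)
Hence the multiplicities are chi_2: 1. Dimension check: dim(chi_5)*dim(chi_3) = 1*1 = 1 and sum (mult * dim) = 1*1 = 1.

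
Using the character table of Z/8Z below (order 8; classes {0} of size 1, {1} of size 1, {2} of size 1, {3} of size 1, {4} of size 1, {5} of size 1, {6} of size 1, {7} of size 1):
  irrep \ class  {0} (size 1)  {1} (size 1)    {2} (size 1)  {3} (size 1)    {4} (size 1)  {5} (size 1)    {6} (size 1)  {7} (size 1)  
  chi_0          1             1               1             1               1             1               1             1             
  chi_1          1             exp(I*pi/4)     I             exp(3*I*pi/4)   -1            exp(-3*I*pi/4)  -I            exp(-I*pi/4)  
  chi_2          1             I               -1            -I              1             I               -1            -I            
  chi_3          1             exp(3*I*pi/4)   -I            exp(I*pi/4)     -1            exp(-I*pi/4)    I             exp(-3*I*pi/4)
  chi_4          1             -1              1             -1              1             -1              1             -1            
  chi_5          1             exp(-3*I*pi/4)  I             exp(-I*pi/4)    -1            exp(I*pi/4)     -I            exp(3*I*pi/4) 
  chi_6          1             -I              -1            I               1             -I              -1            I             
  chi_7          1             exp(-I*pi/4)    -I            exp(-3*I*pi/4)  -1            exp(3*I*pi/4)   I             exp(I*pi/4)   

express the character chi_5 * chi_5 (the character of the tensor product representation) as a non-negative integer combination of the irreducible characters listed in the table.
chi_5 tensor chi_5 = chi_2 (all other irreducibles have multiplicity 0).

Derivation: The character of a tensor product is the pointwise product (chi_5 * chi_5)(C) = chi_5(C) * chi_5(C):
  {0}: (1)*(1), {1}: (exp(-3*I*pi/4))*(exp(-3*I*pi/4)), {2}: (I)*(I), {3}: (exp(-I*pi/4))*(exp(-I*pi/4)), {4}: (-1)*(-1), {5}: (exp(I*pi/4))*(exp(I*pi/4)), {6}: (-I)*(-I), {7}: (exp(3*I*pi/4))*(exp(3*I*pi/4))
so (chi_5 * chi_5) takes values
  {0} -> 1, {1} -> I, {2} -> -1, {3} -> -I, {4} -> 1, {5} -> I, {6} -> -1, {7} -> -I.
Now take the inner product of this character with each irreducible chi from the table, <chi_5*chi_5, chi> = (1/8) sum_C |C| (chi_5*chi_5)(C) conj(chi(C)):
  <chi_5*chi_5, chi_0> = (1/8)[1*(1)*conj(1) + 1*(I)*conj(1) + 1*(-1)*conj(1) + 1*(-I)*conj(1) + 1*(1)*conj(1) + 1*(I)*conj(1) + 1*(-1)*conj(1) + 1*(-I)*conj(1)]
      = (1/8)[(1) + (I) + (-1) + (-I) + (1) + (I) + (-1) + (-I)] = 0/8 = 0
  <chi_5*chi_5, chi_1> = (1/8)[1*(1)*conj(1) + 1*(I)*conj(exp(I*pi/4)) + 1*(-1)*conj(I) + 1*(-I)*conj(exp(3*I*pi/4)) + 1*(1)*conj(-1) + 1*(I)*conj(exp(-3*I*pi/4)) + 1*(-1)*conj(-I) + 1*(-I)*conj(exp(-I*pi/4))]
      = (1/8)[(1) + (exp(I*pi/4)) + (I) + (-exp(-I*pi/4)) + (-1) + (exp(-3*I*pi/4)) + (-I) + (-exp(3*I*pi/4))] = 0/8 = 0
  <chi_5*chi_5, chi_2> = (1/8)[1*(1)*conj(1) + 1*(I)*conj(I) + 1*(-1)*conj(-1) + 1*(-I)*conj(-I) + 1*(1)*conj(1) + 1*(I)*conj(I) + 1*(-1)*conj(-1) + 1*(-I)*conj(-I)]
      = (1/8)[(1) + (1) + (1) + (1) + (1) + (1) + (1) + (1)] = 8/8 = 1
  <chi_5*chi_5, chi_3> = (1/8)[1*(1)*conj(1) + 1*(I)*conj(exp(3*I*pi/4)) + 1*(-1)*conj(-I) + 1*(-I)*conj(exp(I*pi/4)) + 1*(1)*conj(-1) + 1*(I)*conj(exp(-I*pi/4)) + 1*(-1)*conj(I) + 1*(-I)*conj(exp(-3*I*pi/4))]
      = (1/8)[(1) + (exp(-I*pi/4)) + (-I) + (-exp(I*pi/4)) + (-1) + (exp(3*I*pi/4)) + (I) + (-exp(-3*I*pi/4))] = 0/8 = 0
  <chi_5*chi_5, chi_4> = (1/8)[1*(1)*conj(1) + 1*(I)*conj(-1) + 1*(-1)*conj(1) + 1*(-I)*conj(-1) + 1*(1)*conj(1) + 1*(I)*conj(-1) + 1*(-1)*conj(1) + 1*(-I)*conj(-1)]
      = (1/8)[(1) + (-I) + (-1) + (I) + (1) + (-I) + (-1) + (I)] = 0/8 = 0
  <chi_5*chi_5, chi_5> = (1/8)[1*(1)*conj(1) + 1*(I)*conj(exp(-3*I*pi/4)) + 1*(-1)*conj(I) + 1*(-I)*conj(exp(-I*pi/4)) + 1*(1)*conj(-1) + 1*(I)*conj(exp(I*pi/4)) + 1*(-1)*conj(-I) + 1*(-I)*conj(exp(3*I*pi/4))]
      = (1/8)[(1) + (exp(-3*I*pi/4)) + (I) + (-exp(3*I*pi/4)) + (-1) + (exp(I*pi/4)) + (-I) + (-exp(-I*pi/4))] = 0/8 = 0
  <chi_5*chi_5, chi_6> = (1/8)[1*(1)*conj(1) + 1*(I)*conj(-I) + 1*(-1)*conj(-1) + 1*(-I)*conj(I) + 1*(1)*conj(1) + 1*(I)*conj(-I) + 1*(-1)*conj(-1) + 1*(-I)*conj(I)]
      = (1/8)[(1) + (-1) + (1) + (-1) + (1) + (-1) + (1) + (-1)] = 0/8 = 0
  <chi_5*chi_5, chi_7> = (1/8)[1*(1)*conj(1) + 1*(I)*conj(exp(-I*pi/4)) + 1*(-1)*conj(-I) + 1*(-I)*conj(exp(-3*I*pi/4)) + 1*(1)*conj(-1) + 1*(I)*conj(exp(3*I*pi/4)) + 1*(-1)*conj(I) + 1*(-I)*conj(exp(I*pi/4))]
      = (1/8)[(1) + (exp(3*I*pi/4)) + (-I) + (-exp(-3*I*pi/4)) + (-1) + (exp(-I*pi/4)) + (I) + (-exp(I*pi/4))] = 0/8 = 0
(Exp terms are combined using exp(i*s)*conj(exp(i*t)) = exp(i*(s-t)), and sums of them are collapsed using the identity that for every m > 1 the m distinct m-th roots of unity sum to 0, e.g. 1 + exp(2*I*pi/3) + exp(-2*I*pi/3) = 0.)
Hence the multiplicities are chi_2: 1. Dimension check: dim(chi_5)*dim(chi_5) = 1*1 = 1 and sum (mult * dim) = 1*1 = 1.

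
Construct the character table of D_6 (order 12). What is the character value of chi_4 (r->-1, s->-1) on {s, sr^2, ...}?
Conjugacy classes: {e} of size 1, {r^3} of size 1, {r^1, r^5} of size 2, {r^2, r^4} of size 2, {s, sr^2, ...} of size 3, {sr, sr^3, ...} of size 3.
Character table:
  irrep \ class              {e} (size 1)  {r^3} (size 1)  {r^1, r^5} (size 2)  {r^2, r^4} (size 2)  {s, sr^2, ...} (size 3)  {sr, sr^3, ...} (size 3)
  chi_1 (triv)               1             1               1                    1                    1                        1                       
  chi_2 (sign: r->1, s->-1)  1             1               1                    1                    -1                       -1                      
  chi_3 (r->-1, s->1)        1             -1              -1                   1                    1                        -1                      
  chi_4 (r->-1, s->-1)       1             -1              -1                   1                    -1                       1                       
  chi_5 (2d, j=1)            2             -2              1                    -1                   0                        0                       
  chi_6 (2d, j=2)            2             2               -1                   -1                   0                        0                       

Spot check: chi_4 (r->-1, s->-1) on {s, sr^2, ...} = -1.

Why: D_6 has order 2*6 = 12 with 6 conjugacy classes, hence 6 irreducibles. Sum of squared dims 1 + 1 + 1 + 1 + 4 + 4 = 12 = |G|. Linear characters come from the abelianisation; the 2-dimensional irreps have character r^k -> 2*cos(2*pi*j*k/6), reflections -> 0.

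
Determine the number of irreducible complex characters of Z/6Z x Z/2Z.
12

Derivation: The number of irreducible complex representations of a finite group equals its number of conjugacy classes. Z/6Z x Z/2Z is abelian of order 12, so every element is its own conjugacy class: 12 classes, so Z/6Z x Z/2Z (order 12) has exactly 12 irreducible complex representations.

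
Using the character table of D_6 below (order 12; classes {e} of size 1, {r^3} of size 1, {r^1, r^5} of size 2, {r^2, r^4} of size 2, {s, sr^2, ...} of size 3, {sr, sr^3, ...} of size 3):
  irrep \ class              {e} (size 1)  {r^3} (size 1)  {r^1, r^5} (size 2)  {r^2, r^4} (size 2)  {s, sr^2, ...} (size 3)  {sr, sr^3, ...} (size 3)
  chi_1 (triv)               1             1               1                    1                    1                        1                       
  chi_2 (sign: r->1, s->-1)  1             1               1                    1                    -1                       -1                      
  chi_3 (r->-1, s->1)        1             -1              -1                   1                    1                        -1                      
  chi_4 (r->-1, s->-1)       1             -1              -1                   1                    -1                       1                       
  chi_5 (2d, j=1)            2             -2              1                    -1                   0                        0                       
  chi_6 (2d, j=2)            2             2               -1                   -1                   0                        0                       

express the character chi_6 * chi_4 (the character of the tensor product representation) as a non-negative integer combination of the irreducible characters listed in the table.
chi_6 tensor chi_4 = chi_5 (all other irreducibles have multiplicity 0).

Details: The character of a tensor product is the pointwise product (chi_6 * chi_4)(C) = chi_6(C) * chi_4(C):
  {e}: (2)*(1), {r^3}: (2)*(-1), {r^1, r^5}: (-1)*(-1), {r^2, r^4}: (-1)*(1), {s, sr^2, ...}: (0)*(-1), {sr, sr^3, ...}: (0)*(1)
so (chi_6 * chi_4) takes values
  {e} -> 2, {r^3} -> -2, {r^1, r^5} -> 1, {r^2, r^4} -> -1, {s, sr^2, ...} -> 0, {sr, sr^3, ...} -> 0.
Now take the inner product of this character with each irreducible chi from the table, <chi_6*chi_4, chi> = (1/12) sum_C |C| (chi_6*chi_4)(C) conj(chi(C)):
  <chi_6*chi_4, chi_1> = (1/12)[1*(2)*conj(1) + 1*(-2)*conj(1) + 2*(1)*conj(1) + 2*(-1)*conj(1) + 3*(0)*conj(1) + 3*(0)*conj(1)]
      = (1/12)[(2) + (-2) + (2) + (-2) + (0) + (0)] = 0/12 = 0
  <chi_6*chi_4, chi_2> = (1/12)[1*(2)*conj(1) + 1*(-2)*conj(1) + 2*(1)*conj(1) + 2*(-1)*conj(1) + 3*(0)*conj(-1) + 3*(0)*conj(-1)]
      = (1/12)[(2) + (-2) + (2) + (-2) + (0) + (0)] = 0/12 = 0
  <chi_6*chi_4, chi_3> = (1/12)[1*(2)*conj(1) + 1*(-2)*conj(-1) + 2*(1)*conj(-1) + 2*(-1)*conj(1) + 3*(0)*conj(1) + 3*(0)*conj(-1)]
      = (1/12)[(2) + (2) + (-2) + (-2) + (0) + (0)] = 0/12 = 0
  <chi_6*chi_4, chi_4> = (1/12)[1*(2)*conj(1) + 1*(-2)*conj(-1) + 2*(1)*conj(-1) + 2*(-1)*conj(1) + 3*(0)*conj(-1) + 3*(0)*conj(1)]
      = (1/12)[(2) + (2) + (-2) + (-2) + (0) + (0)] = 0/12 = 0
  <chi_6*chi_4, chi_5> = (1/12)[1*(2)*conj(2) + 1*(-2)*conj(-2) + 2*(1)*conj(1) + 2*(-1)*conj(-1) + 3*(0)*conj(0) + 3*(0)*conj(0)]
      = (1/12)[(4) + (4) + (2) + (2) + (0) + (0)] = 12/12 = 1
  <chi_6*chi_4, chi_6> = (1/12)[1*(2)*conj(2) + 1*(-2)*conj(2) + 2*(1)*conj(-1) + 2*(-1)*conj(-1) + 3*(0)*conj(0) + 3*(0)*conj(0)]
      = (1/12)[(4) + (-4) + (-2) + (2) + (0) + (0)] = 0/12 = 0
Hence the multiplicities are chi_5: 1. Dimension check: dim(chi_6)*dim(chi_4) = 2*1 = 2 and sum (mult * dim) = 1*2 = 2.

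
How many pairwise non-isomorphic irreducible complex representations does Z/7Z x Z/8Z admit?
56

Derivation: The number of irreducible complex representations of a finite group equals its number of conjugacy classes. Z/7Z x Z/8Z is abelian of order 56, so every element is its own conjugacy class: 56 classes, so Z/7Z x Z/8Z (order 56) has exactly 56 irreducible complex representations.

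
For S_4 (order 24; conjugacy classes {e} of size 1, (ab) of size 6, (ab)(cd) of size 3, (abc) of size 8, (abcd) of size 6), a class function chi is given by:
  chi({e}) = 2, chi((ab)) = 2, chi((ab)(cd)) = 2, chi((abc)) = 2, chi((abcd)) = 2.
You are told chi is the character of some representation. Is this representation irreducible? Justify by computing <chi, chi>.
Not irreducible (reducible): <chi, chi> = 4 > 1.

<chi, chi> = (1/|G|) sum_C |C| * |chi(C)|^2 = (1/24)[1*|2|^2 + 6*|2|^2 + 3*|2|^2 + 8*|2|^2 + 6*|2|^2]
  = (1/24)[(4) + (24) + (12) + (32) + (24)] = 96/24 = 4.
A character is irreducible iff <chi, chi> = 1, so this representation is reducible.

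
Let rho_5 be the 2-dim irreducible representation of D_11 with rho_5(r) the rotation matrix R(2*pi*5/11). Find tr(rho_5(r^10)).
chi_{rho_5}(r^10) = 2*cos(2*pi*5*10/11) = -2*cos(pi/11)

rho_5(r^10) is rotation by angle 2*pi*5*10/11, whose trace is 2*cos(2*pi*5*10/11) = -2*cos(pi/11).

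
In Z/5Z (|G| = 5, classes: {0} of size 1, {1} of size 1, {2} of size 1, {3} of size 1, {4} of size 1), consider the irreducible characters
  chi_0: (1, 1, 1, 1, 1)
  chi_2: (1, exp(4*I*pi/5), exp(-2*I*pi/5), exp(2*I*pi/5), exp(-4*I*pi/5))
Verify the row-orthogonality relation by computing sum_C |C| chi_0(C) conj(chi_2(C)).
Sum = 0; so <chi_0, chi_2> = 0 (distinct irreducibles are orthogonal).

Solution. Compute term by term over conjugacy classes (|C| * chi_0(C) * conj(chi_2(C))):
  1*(1)*conj(1) + 1*(1)*conj(exp(4*I*pi/5)) + 1*(1)*conj(exp(-2*I*pi/5)) + 1*(1)*conj(exp(2*I*pi/5)) + 1*(1)*conj(exp(-4*I*pi/5))
  = (1) + (exp(-4*I*pi/5)) + (exp(2*I*pi/5)) + (exp(-2*I*pi/5)) + (exp(4*I*pi/5))
  = 0.
(Exp terms are combined using exp(i*s)*conj(exp(i*t)) = exp(i*(s-t)), and sums of them are collapsed using the identity that for every m > 1 the m distinct m-th roots of unity sum to 0, e.g. 1 + exp(2*I*pi/3) + exp(-2*I*pi/3) = 0.)
Dividing by |G| = 5 gives 0/5 = 0, matching the row-orthogonality relation <chi_0, chi_2> = [chi_0 = chi_2].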